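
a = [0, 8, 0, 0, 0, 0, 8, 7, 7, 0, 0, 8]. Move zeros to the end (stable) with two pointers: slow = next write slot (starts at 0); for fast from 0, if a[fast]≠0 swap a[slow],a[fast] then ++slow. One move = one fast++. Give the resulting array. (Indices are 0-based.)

[8, 8, 7, 7, 8, 0, 0, 0, 0, 0, 0, 0]

slow=0 fast=0: a[fast]=0, fast++
slow=0 fast=1: a[fast]=8≠0 swap→a[0]=8, slow++,fast++
slow=1 fast=2: a[fast]=0, fast++
slow=1 fast=3: a[fast]=0, fast++
slow=1 fast=4: a[fast]=0, fast++
slow=1 fast=5: a[fast]=0, fast++
slow=1 fast=6: a[fast]=8≠0 swap→a[1]=8, slow++,fast++
slow=2 fast=7: a[fast]=7≠0 swap→a[2]=7, slow++,fast++
slow=3 fast=8: a[fast]=7≠0 swap→a[3]=7, slow++,fast++
slow=4 fast=9: a[fast]=0, fast++
slow=4 fast=10: a[fast]=0, fast++
slow=4 fast=11: a[fast]=8≠0 swap→a[4]=8, slow++,fast++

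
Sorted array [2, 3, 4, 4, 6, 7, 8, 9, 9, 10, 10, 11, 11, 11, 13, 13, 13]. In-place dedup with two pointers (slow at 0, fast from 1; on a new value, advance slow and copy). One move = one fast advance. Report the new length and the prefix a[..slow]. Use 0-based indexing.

(s=0,f=1) a[fast]=3≠a[slow]=2 write a[1]=3 → slow++,fast++
(s=1,f=2) a[fast]=4≠a[slow]=3 write a[2]=4 → slow++,fast++
(s=2,f=3) a[fast]=4=a[slow] dup → fast++
(s=2,f=4) a[fast]=6≠a[slow]=4 write a[3]=6 → slow++,fast++
(s=3,f=5) a[fast]=7≠a[slow]=6 write a[4]=7 → slow++,fast++
(s=4,f=6) a[fast]=8≠a[slow]=7 write a[5]=8 → slow++,fast++
(s=5,f=7) a[fast]=9≠a[slow]=8 write a[6]=9 → slow++,fast++
(s=6,f=8) a[fast]=9=a[slow] dup → fast++
(s=6,f=9) a[fast]=10≠a[slow]=9 write a[7]=10 → slow++,fast++
(s=7,f=10) a[fast]=10=a[slow] dup → fast++
(s=7,f=11) a[fast]=11≠a[slow]=10 write a[8]=11 → slow++,fast++
(s=8,f=12) a[fast]=11=a[slow] dup → fast++
(s=8,f=13) a[fast]=11=a[slow] dup → fast++
(s=8,f=14) a[fast]=13≠a[slow]=11 write a[9]=13 → slow++,fast++
(s=9,f=15) a[fast]=13=a[slow] dup → fast++
(s=9,f=16) a[fast]=13=a[slow] dup → fast++

length 10; prefix = [2, 3, 4, 6, 7, 8, 9, 10, 11, 13]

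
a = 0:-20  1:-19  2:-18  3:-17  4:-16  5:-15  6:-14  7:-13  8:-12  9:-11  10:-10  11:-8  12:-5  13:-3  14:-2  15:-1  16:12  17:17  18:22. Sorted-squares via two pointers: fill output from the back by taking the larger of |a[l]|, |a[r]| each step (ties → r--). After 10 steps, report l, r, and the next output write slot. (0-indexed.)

[0,18] |-20|<=|22| out[18]=484 → r--
[0,17] |-20|>|17| out[17]=400 → l++
[1,17] |-19|>|17| out[16]=361 → l++
[2,17] |-18|>|17| out[15]=324 → l++
[3,17] |-17|<=|17| out[14]=289 → r--
[3,16] |-17|>|12| out[13]=289 → l++
[4,16] |-16|>|12| out[12]=256 → l++
[5,16] |-15|>|12| out[11]=225 → l++
[6,16] |-14|>|12| out[10]=196 → l++
[7,16] |-13|>|12| out[9]=169 → l++

l=8, r=16, next write slot=8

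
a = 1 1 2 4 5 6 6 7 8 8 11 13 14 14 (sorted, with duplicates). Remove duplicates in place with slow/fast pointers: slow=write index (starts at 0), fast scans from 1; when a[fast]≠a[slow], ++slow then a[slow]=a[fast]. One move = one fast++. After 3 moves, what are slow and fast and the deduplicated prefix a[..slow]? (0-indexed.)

slow=2, fast=4, prefix=[1, 2, 4]

(s=0,f=1) a[fast]=1=a[slow] dup → fast++
(s=0,f=2) a[fast]=2≠a[slow]=1 write a[1]=2 → slow++,fast++
(s=1,f=3) a[fast]=4≠a[slow]=2 write a[2]=4 → slow++,fast++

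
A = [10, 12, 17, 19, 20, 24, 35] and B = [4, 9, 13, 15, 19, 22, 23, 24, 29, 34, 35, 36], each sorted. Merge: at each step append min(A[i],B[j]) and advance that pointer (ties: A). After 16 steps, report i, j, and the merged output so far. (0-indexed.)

i=0 j=0: A[i]=10>B[j]=4 take 4, j++
i=0 j=1: A[i]=10>B[j]=9 take 9, j++
i=0 j=2: A[i]=10<=B[j]=13 take 10, i++
i=1 j=2: A[i]=12<=B[j]=13 take 12, i++
i=2 j=2: A[i]=17>B[j]=13 take 13, j++
i=2 j=3: A[i]=17>B[j]=15 take 15, j++
i=2 j=4: A[i]=17<=B[j]=19 take 17, i++
i=3 j=4: A[i]=19<=B[j]=19 take 19, i++
i=4 j=4: A[i]=20>B[j]=19 take 19, j++
i=4 j=5: A[i]=20<=B[j]=22 take 20, i++
i=5 j=5: A[i]=24>B[j]=22 take 22, j++
i=5 j=6: A[i]=24>B[j]=23 take 23, j++
i=5 j=7: A[i]=24<=B[j]=24 take 24, i++
i=6 j=7: A[i]=35>B[j]=24 take 24, j++
i=6 j=8: A[i]=35>B[j]=29 take 29, j++
i=6 j=9: A[i]=35>B[j]=34 take 34, j++

i=6, j=10, merged so far=[4, 9, 10, 12, 13, 15, 17, 19, 19, 20, 22, 23, 24, 24, 29, 34]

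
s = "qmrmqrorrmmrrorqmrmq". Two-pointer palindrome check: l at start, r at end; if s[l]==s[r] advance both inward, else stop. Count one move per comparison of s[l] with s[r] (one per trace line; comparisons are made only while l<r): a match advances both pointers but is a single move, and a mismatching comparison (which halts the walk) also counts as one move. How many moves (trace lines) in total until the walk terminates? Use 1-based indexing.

[1,20] 'q'=='q' → l++,r--
[2,19] 'm'=='m' → l++,r--
[3,18] 'r'=='r' → l++,r--
[4,17] 'm'=='m' → l++,r--
[5,16] 'q'=='q' → l++,r--
[6,15] 'r'=='r' → l++,r--
[7,14] 'o'=='o' → l++,r--
[8,13] 'r'=='r' → l++,r--
[9,12] 'r'=='r' → l++,r--
[10,11] 'm'=='m' → l++,r--

10 moves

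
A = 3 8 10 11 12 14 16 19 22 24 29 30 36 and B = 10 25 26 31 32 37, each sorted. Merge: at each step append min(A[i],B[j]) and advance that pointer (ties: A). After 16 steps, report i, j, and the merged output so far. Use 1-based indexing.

i=1 j=1: A[i]=3<=B[j]=10 take 3, i++
i=2 j=1: A[i]=8<=B[j]=10 take 8, i++
i=3 j=1: A[i]=10<=B[j]=10 take 10, i++
i=4 j=1: A[i]=11>B[j]=10 take 10, j++
i=4 j=2: A[i]=11<=B[j]=25 take 11, i++
i=5 j=2: A[i]=12<=B[j]=25 take 12, i++
i=6 j=2: A[i]=14<=B[j]=25 take 14, i++
i=7 j=2: A[i]=16<=B[j]=25 take 16, i++
i=8 j=2: A[i]=19<=B[j]=25 take 19, i++
i=9 j=2: A[i]=22<=B[j]=25 take 22, i++
i=10 j=2: A[i]=24<=B[j]=25 take 24, i++
i=11 j=2: A[i]=29>B[j]=25 take 25, j++
i=11 j=3: A[i]=29>B[j]=26 take 26, j++
i=11 j=4: A[i]=29<=B[j]=31 take 29, i++
i=12 j=4: A[i]=30<=B[j]=31 take 30, i++
i=13 j=4: A[i]=36>B[j]=31 take 31, j++

i=13, j=5, merged so far=[3, 8, 10, 10, 11, 12, 14, 16, 19, 22, 24, 25, 26, 29, 30, 31]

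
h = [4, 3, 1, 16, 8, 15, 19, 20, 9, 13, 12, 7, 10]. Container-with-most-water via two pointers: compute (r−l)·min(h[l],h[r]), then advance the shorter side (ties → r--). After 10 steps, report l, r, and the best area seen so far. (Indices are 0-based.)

l=5, r=7, best area=90

[0,12] min(4,10)*12=48 best=48 * → l++
[1,12] min(3,10)*11=33 best=48 → l++
[2,12] min(1,10)*10=10 best=48 → l++
[3,12] min(16,10)*9=90 best=90 * → r--
[3,11] min(16,7)*8=56 best=90 → r--
[3,10] min(16,12)*7=84 best=90 → r--
[3,9] min(16,13)*6=78 best=90 → r--
[3,8] min(16,9)*5=45 best=90 → r--
[3,7] min(16,20)*4=64 best=90 → l++
[4,7] min(8,20)*3=24 best=90 → l++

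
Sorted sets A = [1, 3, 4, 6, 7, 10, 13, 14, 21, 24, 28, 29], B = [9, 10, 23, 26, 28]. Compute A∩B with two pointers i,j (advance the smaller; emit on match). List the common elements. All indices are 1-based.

[i=1,j=1] 1<9 → i++
[i=2,j=1] 3<9 → i++
[i=3,j=1] 4<9 → i++
[i=4,j=1] 6<9 → i++
[i=5,j=1] 7<9 → i++
[i=6,j=1] 10>9 → j++
[i=6,j=2] 10==10 emit → i++,j++
[i=7,j=3] 13<23 → i++
[i=8,j=3] 14<23 → i++
[i=9,j=3] 21<23 → i++
[i=10,j=3] 24>23 → j++
[i=10,j=4] 24<26 → i++
[i=11,j=4] 28>26 → j++
[i=11,j=5] 28==28 emit → i++,j++

intersection = [10, 28]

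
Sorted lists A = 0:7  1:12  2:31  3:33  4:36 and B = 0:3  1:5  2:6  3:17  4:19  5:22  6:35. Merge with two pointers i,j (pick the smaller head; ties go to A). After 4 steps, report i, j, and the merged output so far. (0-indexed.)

[i=0,j=0] A[i]=7>B[j]=3 take 3 → j++
[i=0,j=1] A[i]=7>B[j]=5 take 5 → j++
[i=0,j=2] A[i]=7>B[j]=6 take 6 → j++
[i=0,j=3] A[i]=7<=B[j]=17 take 7 → i++

i=1, j=3, merged so far=[3, 5, 6, 7]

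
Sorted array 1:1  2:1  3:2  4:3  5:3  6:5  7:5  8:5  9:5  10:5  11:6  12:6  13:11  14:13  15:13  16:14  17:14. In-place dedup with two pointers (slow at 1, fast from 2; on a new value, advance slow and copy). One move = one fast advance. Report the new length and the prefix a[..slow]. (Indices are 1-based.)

(s=1,f=2) a[fast]=1=a[slow] dup → fast++
(s=1,f=3) a[fast]=2≠a[slow]=1 write a[2]=2 → slow++,fast++
(s=2,f=4) a[fast]=3≠a[slow]=2 write a[3]=3 → slow++,fast++
(s=3,f=5) a[fast]=3=a[slow] dup → fast++
(s=3,f=6) a[fast]=5≠a[slow]=3 write a[4]=5 → slow++,fast++
(s=4,f=7) a[fast]=5=a[slow] dup → fast++
(s=4,f=8) a[fast]=5=a[slow] dup → fast++
(s=4,f=9) a[fast]=5=a[slow] dup → fast++
(s=4,f=10) a[fast]=5=a[slow] dup → fast++
(s=4,f=11) a[fast]=6≠a[slow]=5 write a[5]=6 → slow++,fast++
(s=5,f=12) a[fast]=6=a[slow] dup → fast++
(s=5,f=13) a[fast]=11≠a[slow]=6 write a[6]=11 → slow++,fast++
(s=6,f=14) a[fast]=13≠a[slow]=11 write a[7]=13 → slow++,fast++
(s=7,f=15) a[fast]=13=a[slow] dup → fast++
(s=7,f=16) a[fast]=14≠a[slow]=13 write a[8]=14 → slow++,fast++
(s=8,f=17) a[fast]=14=a[slow] dup → fast++

length 8; prefix = [1, 2, 3, 5, 6, 11, 13, 14]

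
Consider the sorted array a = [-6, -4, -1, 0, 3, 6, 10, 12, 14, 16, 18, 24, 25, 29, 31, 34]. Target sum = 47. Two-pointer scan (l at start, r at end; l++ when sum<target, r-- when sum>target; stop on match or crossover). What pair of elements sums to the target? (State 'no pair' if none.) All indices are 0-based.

l=0 r=15: -6+34=28 <47, l++
l=1 r=15: -4+34=30 <47, l++
l=2 r=15: -1+34=33 <47, l++
l=3 r=15: 0+34=34 <47, l++
l=4 r=15: 3+34=37 <47, l++
l=5 r=15: 6+34=40 <47, l++
l=6 r=15: 10+34=44 <47, l++
l=7 r=15: 12+34=46 <47, l++
l=8 r=15: 14+34=48 >47, r--
l=8 r=14: 14+31=45 <47, l++
l=9 r=14: 16+31=47, found

(16, 31)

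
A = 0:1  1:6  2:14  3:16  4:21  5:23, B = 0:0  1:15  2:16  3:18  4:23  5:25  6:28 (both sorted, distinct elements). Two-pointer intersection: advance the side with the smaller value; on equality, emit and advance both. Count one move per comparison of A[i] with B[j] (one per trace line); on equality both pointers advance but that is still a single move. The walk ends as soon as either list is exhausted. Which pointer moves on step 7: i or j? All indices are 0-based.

j

[i=0,j=0] 1>0 → j++
[i=0,j=1] 1<15 → i++
[i=1,j=1] 6<15 → i++
[i=2,j=1] 14<15 → i++
[i=3,j=1] 16>15 → j++
[i=3,j=2] 16==16 emit → i++,j++
[i=4,j=3] 21>18 → j++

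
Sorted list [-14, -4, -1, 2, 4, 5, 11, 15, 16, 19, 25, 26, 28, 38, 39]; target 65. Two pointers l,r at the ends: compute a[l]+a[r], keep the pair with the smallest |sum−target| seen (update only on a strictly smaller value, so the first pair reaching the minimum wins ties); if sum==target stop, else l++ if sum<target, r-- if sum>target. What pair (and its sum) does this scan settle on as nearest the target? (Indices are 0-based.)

[0,14] -14+39=25 d=40 * → l++
[1,14] -4+39=35 d=30 * → l++
[2,14] -1+39=38 d=27 * → l++
[3,14] 2+39=41 d=24 * → l++
[4,14] 4+39=43 d=22 * → l++
[5,14] 5+39=44 d=21 * → l++
[6,14] 11+39=50 d=15 * → l++
[7,14] 15+39=54 d=11 * → l++
[8,14] 16+39=55 d=10 * → l++
[9,14] 19+39=58 d=7 * → l++
[10,14] 25+39=64 d=1 * → l++
[11,14] 26+39=65 d=0 * → stop

pair (26, 39) with sum 65 (|Δ|=0)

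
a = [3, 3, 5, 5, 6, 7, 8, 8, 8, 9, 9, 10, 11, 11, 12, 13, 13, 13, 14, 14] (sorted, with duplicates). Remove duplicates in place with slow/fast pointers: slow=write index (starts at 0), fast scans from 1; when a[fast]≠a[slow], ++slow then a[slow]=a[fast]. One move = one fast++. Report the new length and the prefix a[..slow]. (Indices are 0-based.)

slow=0 fast=1: a[fast]=3=a[slow] dup, fast++
slow=0 fast=2: a[fast]=5≠a[slow]=3 write a[1]=5, slow++,fast++
slow=1 fast=3: a[fast]=5=a[slow] dup, fast++
slow=1 fast=4: a[fast]=6≠a[slow]=5 write a[2]=6, slow++,fast++
slow=2 fast=5: a[fast]=7≠a[slow]=6 write a[3]=7, slow++,fast++
slow=3 fast=6: a[fast]=8≠a[slow]=7 write a[4]=8, slow++,fast++
slow=4 fast=7: a[fast]=8=a[slow] dup, fast++
slow=4 fast=8: a[fast]=8=a[slow] dup, fast++
slow=4 fast=9: a[fast]=9≠a[slow]=8 write a[5]=9, slow++,fast++
slow=5 fast=10: a[fast]=9=a[slow] dup, fast++
slow=5 fast=11: a[fast]=10≠a[slow]=9 write a[6]=10, slow++,fast++
slow=6 fast=12: a[fast]=11≠a[slow]=10 write a[7]=11, slow++,fast++
slow=7 fast=13: a[fast]=11=a[slow] dup, fast++
slow=7 fast=14: a[fast]=12≠a[slow]=11 write a[8]=12, slow++,fast++
slow=8 fast=15: a[fast]=13≠a[slow]=12 write a[9]=13, slow++,fast++
slow=9 fast=16: a[fast]=13=a[slow] dup, fast++
slow=9 fast=17: a[fast]=13=a[slow] dup, fast++
slow=9 fast=18: a[fast]=14≠a[slow]=13 write a[10]=14, slow++,fast++
slow=10 fast=19: a[fast]=14=a[slow] dup, fast++

length 11; prefix = [3, 5, 6, 7, 8, 9, 10, 11, 12, 13, 14]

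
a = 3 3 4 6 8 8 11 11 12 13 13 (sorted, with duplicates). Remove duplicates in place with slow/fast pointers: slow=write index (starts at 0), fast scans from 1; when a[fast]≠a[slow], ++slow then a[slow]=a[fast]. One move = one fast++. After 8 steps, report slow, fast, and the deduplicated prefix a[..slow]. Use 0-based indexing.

slow=5, fast=9, prefix=[3, 4, 6, 8, 11, 12]

slow=0 fast=1: a[fast]=3=a[slow] dup, fast++
slow=0 fast=2: a[fast]=4≠a[slow]=3 write a[1]=4, slow++,fast++
slow=1 fast=3: a[fast]=6≠a[slow]=4 write a[2]=6, slow++,fast++
slow=2 fast=4: a[fast]=8≠a[slow]=6 write a[3]=8, slow++,fast++
slow=3 fast=5: a[fast]=8=a[slow] dup, fast++
slow=3 fast=6: a[fast]=11≠a[slow]=8 write a[4]=11, slow++,fast++
slow=4 fast=7: a[fast]=11=a[slow] dup, fast++
slow=4 fast=8: a[fast]=12≠a[slow]=11 write a[5]=12, slow++,fast++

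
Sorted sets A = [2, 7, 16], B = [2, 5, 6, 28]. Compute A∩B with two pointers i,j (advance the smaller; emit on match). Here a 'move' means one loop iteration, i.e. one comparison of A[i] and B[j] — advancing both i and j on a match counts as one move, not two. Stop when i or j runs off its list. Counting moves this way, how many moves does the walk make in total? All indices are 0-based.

[i=0,j=0] 2==2 emit → i++,j++
[i=1,j=1] 7>5 → j++
[i=1,j=2] 7>6 → j++
[i=1,j=3] 7<28 → i++
[i=2,j=3] 16<28 → i++

5 moves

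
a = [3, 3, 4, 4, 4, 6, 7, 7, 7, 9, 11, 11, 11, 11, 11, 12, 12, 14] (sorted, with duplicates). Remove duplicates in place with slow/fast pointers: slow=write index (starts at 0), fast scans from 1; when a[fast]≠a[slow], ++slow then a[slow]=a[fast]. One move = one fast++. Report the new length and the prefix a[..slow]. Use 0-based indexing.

slow=0 fast=1: a[fast]=3=a[slow] dup, fast++
slow=0 fast=2: a[fast]=4≠a[slow]=3 write a[1]=4, slow++,fast++
slow=1 fast=3: a[fast]=4=a[slow] dup, fast++
slow=1 fast=4: a[fast]=4=a[slow] dup, fast++
slow=1 fast=5: a[fast]=6≠a[slow]=4 write a[2]=6, slow++,fast++
slow=2 fast=6: a[fast]=7≠a[slow]=6 write a[3]=7, slow++,fast++
slow=3 fast=7: a[fast]=7=a[slow] dup, fast++
slow=3 fast=8: a[fast]=7=a[slow] dup, fast++
slow=3 fast=9: a[fast]=9≠a[slow]=7 write a[4]=9, slow++,fast++
slow=4 fast=10: a[fast]=11≠a[slow]=9 write a[5]=11, slow++,fast++
slow=5 fast=11: a[fast]=11=a[slow] dup, fast++
slow=5 fast=12: a[fast]=11=a[slow] dup, fast++
slow=5 fast=13: a[fast]=11=a[slow] dup, fast++
slow=5 fast=14: a[fast]=11=a[slow] dup, fast++
slow=5 fast=15: a[fast]=12≠a[slow]=11 write a[6]=12, slow++,fast++
slow=6 fast=16: a[fast]=12=a[slow] dup, fast++
slow=6 fast=17: a[fast]=14≠a[slow]=12 write a[7]=14, slow++,fast++

length 8; prefix = [3, 4, 6, 7, 9, 11, 12, 14]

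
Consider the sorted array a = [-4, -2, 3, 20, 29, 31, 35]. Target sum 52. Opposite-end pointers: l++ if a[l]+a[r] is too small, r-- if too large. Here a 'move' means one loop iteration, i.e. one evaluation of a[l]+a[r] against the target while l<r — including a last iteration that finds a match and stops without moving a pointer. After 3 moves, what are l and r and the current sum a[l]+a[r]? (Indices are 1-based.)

l=4, r=7, sum=55

l=1 r=7: -4+35=31 <52, l++
l=2 r=7: -2+35=33 <52, l++
l=3 r=7: 3+35=38 <52, l++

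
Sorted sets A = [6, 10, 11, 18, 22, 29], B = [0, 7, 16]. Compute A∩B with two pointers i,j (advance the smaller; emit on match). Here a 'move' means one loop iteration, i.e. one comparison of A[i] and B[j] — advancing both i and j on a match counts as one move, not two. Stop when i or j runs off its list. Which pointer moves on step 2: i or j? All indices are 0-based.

i

i=0 j=0: 6>0, j++
i=0 j=1: 6<7, i++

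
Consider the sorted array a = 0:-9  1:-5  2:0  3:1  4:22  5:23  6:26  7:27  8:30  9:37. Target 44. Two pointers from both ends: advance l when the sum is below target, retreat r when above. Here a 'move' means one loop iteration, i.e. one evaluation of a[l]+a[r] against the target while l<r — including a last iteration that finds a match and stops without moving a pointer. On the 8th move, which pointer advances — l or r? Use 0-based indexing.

r

[0,9] -9+37=28 <44 → l++
[1,9] -5+37=32 <44 → l++
[2,9] 0+37=37 <44 → l++
[3,9] 1+37=38 <44 → l++
[4,9] 22+37=59 >44 → r--
[4,8] 22+30=52 >44 → r--
[4,7] 22+27=49 >44 → r--
[4,6] 22+26=48 >44 → r--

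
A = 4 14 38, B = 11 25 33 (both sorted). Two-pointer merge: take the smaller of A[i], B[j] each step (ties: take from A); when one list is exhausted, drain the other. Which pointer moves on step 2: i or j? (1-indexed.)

j

[i=1,j=1] A[i]=4<=B[j]=11 take 4 → i++
[i=2,j=1] A[i]=14>B[j]=11 take 11 → j++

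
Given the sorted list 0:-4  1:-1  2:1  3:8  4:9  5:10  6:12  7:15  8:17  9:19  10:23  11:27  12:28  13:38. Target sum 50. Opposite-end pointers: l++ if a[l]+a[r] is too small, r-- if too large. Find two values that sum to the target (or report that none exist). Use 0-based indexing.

(12, 38)

[0,13] -4+38=34 <50 → l++
[1,13] -1+38=37 <50 → l++
[2,13] 1+38=39 <50 → l++
[3,13] 8+38=46 <50 → l++
[4,13] 9+38=47 <50 → l++
[5,13] 10+38=48 <50 → l++
[6,13] 12+38=50 → found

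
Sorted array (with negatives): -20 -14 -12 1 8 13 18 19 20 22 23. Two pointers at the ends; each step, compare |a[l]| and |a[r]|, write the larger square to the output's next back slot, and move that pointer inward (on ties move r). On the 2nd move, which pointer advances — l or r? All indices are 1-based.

l=1 r=11: |-20|<=|23| out[11]=529, r--
l=1 r=10: |-20|<=|22| out[10]=484, r--

r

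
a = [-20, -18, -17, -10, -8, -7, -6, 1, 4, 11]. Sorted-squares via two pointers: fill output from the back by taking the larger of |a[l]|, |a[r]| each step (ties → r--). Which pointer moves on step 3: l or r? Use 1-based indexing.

l=1 r=10: |-20|>|11| out[10]=400, l++
l=2 r=10: |-18|>|11| out[9]=324, l++
l=3 r=10: |-17|>|11| out[8]=289, l++

l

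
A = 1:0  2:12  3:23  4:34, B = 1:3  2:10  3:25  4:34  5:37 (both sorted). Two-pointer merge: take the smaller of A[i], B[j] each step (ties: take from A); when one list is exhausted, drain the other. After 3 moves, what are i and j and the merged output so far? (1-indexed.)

[i=1,j=1] A[i]=0<=B[j]=3 take 0 → i++
[i=2,j=1] A[i]=12>B[j]=3 take 3 → j++
[i=2,j=2] A[i]=12>B[j]=10 take 10 → j++

i=2, j=3, merged so far=[0, 3, 10]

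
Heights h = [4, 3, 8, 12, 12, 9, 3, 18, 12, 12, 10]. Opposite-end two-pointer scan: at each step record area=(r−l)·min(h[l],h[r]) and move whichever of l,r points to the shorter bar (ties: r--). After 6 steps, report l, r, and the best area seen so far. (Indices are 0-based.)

[0,10] min(4,10)*10=40 best=40 * → l++
[1,10] min(3,10)*9=27 best=40 → l++
[2,10] min(8,10)*8=64 best=64 * → l++
[3,10] min(12,10)*7=70 best=70 * → r--
[3,9] min(12,12)*6=72 best=72 * → r--
[3,8] min(12,12)*5=60 best=72 → r--

l=3, r=7, best area=72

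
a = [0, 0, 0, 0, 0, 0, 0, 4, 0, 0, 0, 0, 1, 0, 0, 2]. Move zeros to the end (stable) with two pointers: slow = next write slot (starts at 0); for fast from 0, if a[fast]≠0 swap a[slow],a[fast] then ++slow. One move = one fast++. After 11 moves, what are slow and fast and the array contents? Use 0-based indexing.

slow=1, fast=11, a=[4, 0, 0, 0, 0, 0, 0, 0, 0, 0, 0, 0, 1, 0, 0, 2]

(s=0,f=0) a[fast]=0 → fast++
(s=0,f=1) a[fast]=0 → fast++
(s=0,f=2) a[fast]=0 → fast++
(s=0,f=3) a[fast]=0 → fast++
(s=0,f=4) a[fast]=0 → fast++
(s=0,f=5) a[fast]=0 → fast++
(s=0,f=6) a[fast]=0 → fast++
(s=0,f=7) a[fast]=4≠0 swap→a[0]=4 → slow++,fast++
(s=1,f=8) a[fast]=0 → fast++
(s=1,f=9) a[fast]=0 → fast++
(s=1,f=10) a[fast]=0 → fast++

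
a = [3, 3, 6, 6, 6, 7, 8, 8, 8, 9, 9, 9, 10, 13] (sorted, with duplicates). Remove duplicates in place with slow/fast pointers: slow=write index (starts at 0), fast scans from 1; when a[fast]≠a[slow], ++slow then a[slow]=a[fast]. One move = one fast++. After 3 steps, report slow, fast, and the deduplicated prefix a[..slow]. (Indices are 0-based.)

slow=1, fast=4, prefix=[3, 6]

slow=0 fast=1: a[fast]=3=a[slow] dup, fast++
slow=0 fast=2: a[fast]=6≠a[slow]=3 write a[1]=6, slow++,fast++
slow=1 fast=3: a[fast]=6=a[slow] dup, fast++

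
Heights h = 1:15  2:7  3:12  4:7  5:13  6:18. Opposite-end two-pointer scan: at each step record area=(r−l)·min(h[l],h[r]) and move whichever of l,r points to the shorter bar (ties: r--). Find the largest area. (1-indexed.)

[1,6] min(15,18)*5=75 best=75 * → l++
[2,6] min(7,18)*4=28 best=75 → l++
[3,6] min(12,18)*3=36 best=75 → l++
[4,6] min(7,18)*2=14 best=75 → l++
[5,6] min(13,18)*1=13 best=75 → l++

max area = 75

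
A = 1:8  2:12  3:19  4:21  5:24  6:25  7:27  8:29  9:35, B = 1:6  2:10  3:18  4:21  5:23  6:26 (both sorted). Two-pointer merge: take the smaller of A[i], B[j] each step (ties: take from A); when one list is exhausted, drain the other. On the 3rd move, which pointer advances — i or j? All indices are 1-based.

j

[i=1,j=1] A[i]=8>B[j]=6 take 6 → j++
[i=1,j=2] A[i]=8<=B[j]=10 take 8 → i++
[i=2,j=2] A[i]=12>B[j]=10 take 10 → j++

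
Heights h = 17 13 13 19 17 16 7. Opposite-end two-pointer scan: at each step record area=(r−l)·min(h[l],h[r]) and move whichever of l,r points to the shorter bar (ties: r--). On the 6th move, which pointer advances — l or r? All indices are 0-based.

l=0 r=6: min(17,7)*6=42 best=42 *, r--
l=0 r=5: min(17,16)*5=80 best=80 *, r--
l=0 r=4: min(17,17)*4=68 best=80, r--
l=0 r=3: min(17,19)*3=51 best=80, l++
l=1 r=3: min(13,19)*2=26 best=80, l++
l=2 r=3: min(13,19)*1=13 best=80, l++

l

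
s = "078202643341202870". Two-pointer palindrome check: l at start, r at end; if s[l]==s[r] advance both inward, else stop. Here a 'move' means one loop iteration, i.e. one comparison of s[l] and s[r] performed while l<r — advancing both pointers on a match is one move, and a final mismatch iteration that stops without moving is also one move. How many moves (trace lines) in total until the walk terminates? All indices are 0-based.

7 moves

l=0 r=17: '0'=='0', l++,r--
l=1 r=16: '7'=='7', l++,r--
l=2 r=15: '8'=='8', l++,r--
l=3 r=14: '2'=='2', l++,r--
l=4 r=13: '0'=='0', l++,r--
l=5 r=12: '2'=='2', l++,r--
l=6 r=11: '6'!='1', stop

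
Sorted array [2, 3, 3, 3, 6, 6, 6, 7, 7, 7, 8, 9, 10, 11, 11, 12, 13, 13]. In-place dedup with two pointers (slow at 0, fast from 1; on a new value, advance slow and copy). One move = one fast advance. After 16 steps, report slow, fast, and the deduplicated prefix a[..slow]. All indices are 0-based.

slow=9, fast=17, prefix=[2, 3, 6, 7, 8, 9, 10, 11, 12, 13]

slow=0 fast=1: a[fast]=3≠a[slow]=2 write a[1]=3, slow++,fast++
slow=1 fast=2: a[fast]=3=a[slow] dup, fast++
slow=1 fast=3: a[fast]=3=a[slow] dup, fast++
slow=1 fast=4: a[fast]=6≠a[slow]=3 write a[2]=6, slow++,fast++
slow=2 fast=5: a[fast]=6=a[slow] dup, fast++
slow=2 fast=6: a[fast]=6=a[slow] dup, fast++
slow=2 fast=7: a[fast]=7≠a[slow]=6 write a[3]=7, slow++,fast++
slow=3 fast=8: a[fast]=7=a[slow] dup, fast++
slow=3 fast=9: a[fast]=7=a[slow] dup, fast++
slow=3 fast=10: a[fast]=8≠a[slow]=7 write a[4]=8, slow++,fast++
slow=4 fast=11: a[fast]=9≠a[slow]=8 write a[5]=9, slow++,fast++
slow=5 fast=12: a[fast]=10≠a[slow]=9 write a[6]=10, slow++,fast++
slow=6 fast=13: a[fast]=11≠a[slow]=10 write a[7]=11, slow++,fast++
slow=7 fast=14: a[fast]=11=a[slow] dup, fast++
slow=7 fast=15: a[fast]=12≠a[slow]=11 write a[8]=12, slow++,fast++
slow=8 fast=16: a[fast]=13≠a[slow]=12 write a[9]=13, slow++,fast++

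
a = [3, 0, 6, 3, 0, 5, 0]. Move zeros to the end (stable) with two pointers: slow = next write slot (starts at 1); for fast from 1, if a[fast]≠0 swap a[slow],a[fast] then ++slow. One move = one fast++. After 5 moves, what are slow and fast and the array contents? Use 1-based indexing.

slow=4, fast=6, a=[3, 6, 3, 0, 0, 5, 0]

(s=1,f=1) a[fast]=3≠0 swap→a[1]=3 → slow++,fast++
(s=2,f=2) a[fast]=0 → fast++
(s=2,f=3) a[fast]=6≠0 swap→a[2]=6 → slow++,fast++
(s=3,f=4) a[fast]=3≠0 swap→a[3]=3 → slow++,fast++
(s=4,f=5) a[fast]=0 → fast++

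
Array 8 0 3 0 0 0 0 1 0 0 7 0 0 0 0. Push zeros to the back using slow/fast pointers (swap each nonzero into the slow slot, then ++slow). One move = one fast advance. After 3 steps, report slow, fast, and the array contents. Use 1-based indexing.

(s=1,f=1) a[fast]=8≠0 swap→a[1]=8 → slow++,fast++
(s=2,f=2) a[fast]=0 → fast++
(s=2,f=3) a[fast]=3≠0 swap→a[2]=3 → slow++,fast++

slow=3, fast=4, a=[8, 3, 0, 0, 0, 0, 0, 1, 0, 0, 7, 0, 0, 0, 0]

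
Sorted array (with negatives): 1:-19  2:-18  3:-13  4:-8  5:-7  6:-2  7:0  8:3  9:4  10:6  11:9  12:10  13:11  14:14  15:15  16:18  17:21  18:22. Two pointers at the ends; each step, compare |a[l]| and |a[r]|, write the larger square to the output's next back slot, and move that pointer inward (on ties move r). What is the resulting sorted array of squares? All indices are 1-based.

[0, 4, 9, 16, 36, 49, 64, 81, 100, 121, 169, 196, 225, 324, 324, 361, 441, 484]

l=1 r=18: |-19|<=|22| out[18]=484, r--
l=1 r=17: |-19|<=|21| out[17]=441, r--
l=1 r=16: |-19|>|18| out[16]=361, l++
l=2 r=16: |-18|<=|18| out[15]=324, r--
l=2 r=15: |-18|>|15| out[14]=324, l++
l=3 r=15: |-13|<=|15| out[13]=225, r--
l=3 r=14: |-13|<=|14| out[12]=196, r--
l=3 r=13: |-13|>|11| out[11]=169, l++
l=4 r=13: |-8|<=|11| out[10]=121, r--
l=4 r=12: |-8|<=|10| out[9]=100, r--
l=4 r=11: |-8|<=|9| out[8]=81, r--
l=4 r=10: |-8|>|6| out[7]=64, l++
l=5 r=10: |-7|>|6| out[6]=49, l++
l=6 r=10: |-2|<=|6| out[5]=36, r--
l=6 r=9: |-2|<=|4| out[4]=16, r--
l=6 r=8: |-2|<=|3| out[3]=9, r--
l=6 r=7: |-2|>|0| out[2]=4, l++
l=7 r=7: |0|<=|0| out[1]=0, r--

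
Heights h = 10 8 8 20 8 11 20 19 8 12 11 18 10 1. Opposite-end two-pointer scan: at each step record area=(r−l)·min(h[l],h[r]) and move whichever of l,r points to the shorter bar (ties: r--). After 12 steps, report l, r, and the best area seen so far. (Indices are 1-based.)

l=4, r=5, best area=144

l=1 r=14: min(10,1)*13=13 best=13 *, r--
l=1 r=13: min(10,10)*12=120 best=120 *, r--
l=1 r=12: min(10,18)*11=110 best=120, l++
l=2 r=12: min(8,18)*10=80 best=120, l++
l=3 r=12: min(8,18)*9=72 best=120, l++
l=4 r=12: min(20,18)*8=144 best=144 *, r--
l=4 r=11: min(20,11)*7=77 best=144, r--
l=4 r=10: min(20,12)*6=72 best=144, r--
l=4 r=9: min(20,8)*5=40 best=144, r--
l=4 r=8: min(20,19)*4=76 best=144, r--
l=4 r=7: min(20,20)*3=60 best=144, r--
l=4 r=6: min(20,11)*2=22 best=144, r--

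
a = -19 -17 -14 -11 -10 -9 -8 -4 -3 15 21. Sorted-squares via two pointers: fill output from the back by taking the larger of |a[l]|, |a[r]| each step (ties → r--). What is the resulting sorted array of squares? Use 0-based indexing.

[9, 16, 64, 81, 100, 121, 196, 225, 289, 361, 441]

[0,10] |-19|<=|21| out[10]=441 → r--
[0,9] |-19|>|15| out[9]=361 → l++
[1,9] |-17|>|15| out[8]=289 → l++
[2,9] |-14|<=|15| out[7]=225 → r--
[2,8] |-14|>|-3| out[6]=196 → l++
[3,8] |-11|>|-3| out[5]=121 → l++
[4,8] |-10|>|-3| out[4]=100 → l++
[5,8] |-9|>|-3| out[3]=81 → l++
[6,8] |-8|>|-3| out[2]=64 → l++
[7,8] |-4|>|-3| out[1]=16 → l++
[8,8] |-3|<=|-3| out[0]=9 → r--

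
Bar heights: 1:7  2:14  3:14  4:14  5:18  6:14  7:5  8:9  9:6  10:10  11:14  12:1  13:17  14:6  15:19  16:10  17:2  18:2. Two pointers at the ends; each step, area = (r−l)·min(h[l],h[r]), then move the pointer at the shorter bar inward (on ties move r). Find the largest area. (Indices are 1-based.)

[1,18] min(7,2)*17=34 best=34 * → r--
[1,17] min(7,2)*16=32 best=34 → r--
[1,16] min(7,10)*15=105 best=105 * → l++
[2,16] min(14,10)*14=140 best=140 * → r--
[2,15] min(14,19)*13=182 best=182 * → l++
[3,15] min(14,19)*12=168 best=182 → l++
[4,15] min(14,19)*11=154 best=182 → l++
[5,15] min(18,19)*10=180 best=182 → l++
[6,15] min(14,19)*9=126 best=182 → l++
[7,15] min(5,19)*8=40 best=182 → l++
[8,15] min(9,19)*7=63 best=182 → l++
[9,15] min(6,19)*6=36 best=182 → l++
[10,15] min(10,19)*5=50 best=182 → l++
[11,15] min(14,19)*4=56 best=182 → l++
[12,15] min(1,19)*3=3 best=182 → l++
[13,15] min(17,19)*2=34 best=182 → l++
[14,15] min(6,19)*1=6 best=182 → l++

max area = 182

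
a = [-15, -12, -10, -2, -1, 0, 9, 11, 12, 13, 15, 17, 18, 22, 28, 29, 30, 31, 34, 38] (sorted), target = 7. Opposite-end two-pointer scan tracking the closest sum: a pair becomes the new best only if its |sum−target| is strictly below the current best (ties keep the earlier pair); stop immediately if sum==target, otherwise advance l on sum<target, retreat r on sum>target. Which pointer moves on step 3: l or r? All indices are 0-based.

r

l=0 r=19: -15+38=23 d=16 *, r--
l=0 r=18: -15+34=19 d=12 *, r--
l=0 r=17: -15+31=16 d=9 *, r--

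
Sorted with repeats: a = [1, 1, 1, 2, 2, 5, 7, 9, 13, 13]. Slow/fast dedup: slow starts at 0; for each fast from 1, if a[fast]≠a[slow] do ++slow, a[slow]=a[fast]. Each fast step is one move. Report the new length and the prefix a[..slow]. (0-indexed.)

length 6; prefix = [1, 2, 5, 7, 9, 13]

(s=0,f=1) a[fast]=1=a[slow] dup → fast++
(s=0,f=2) a[fast]=1=a[slow] dup → fast++
(s=0,f=3) a[fast]=2≠a[slow]=1 write a[1]=2 → slow++,fast++
(s=1,f=4) a[fast]=2=a[slow] dup → fast++
(s=1,f=5) a[fast]=5≠a[slow]=2 write a[2]=5 → slow++,fast++
(s=2,f=6) a[fast]=7≠a[slow]=5 write a[3]=7 → slow++,fast++
(s=3,f=7) a[fast]=9≠a[slow]=7 write a[4]=9 → slow++,fast++
(s=4,f=8) a[fast]=13≠a[slow]=9 write a[5]=13 → slow++,fast++
(s=5,f=9) a[fast]=13=a[slow] dup → fast++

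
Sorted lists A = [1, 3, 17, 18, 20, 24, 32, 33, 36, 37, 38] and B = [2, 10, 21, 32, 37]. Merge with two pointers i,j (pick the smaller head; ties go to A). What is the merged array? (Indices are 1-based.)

i=1 j=1: A[i]=1<=B[j]=2 take 1, i++
i=2 j=1: A[i]=3>B[j]=2 take 2, j++
i=2 j=2: A[i]=3<=B[j]=10 take 3, i++
i=3 j=2: A[i]=17>B[j]=10 take 10, j++
i=3 j=3: A[i]=17<=B[j]=21 take 17, i++
i=4 j=3: A[i]=18<=B[j]=21 take 18, i++
i=5 j=3: A[i]=20<=B[j]=21 take 20, i++
i=6 j=3: A[i]=24>B[j]=21 take 21, j++
i=6 j=4: A[i]=24<=B[j]=32 take 24, i++
i=7 j=4: A[i]=32<=B[j]=32 take 32, i++
i=8 j=4: A[i]=33>B[j]=32 take 32, j++
i=8 j=5: A[i]=33<=B[j]=37 take 33, i++
i=9 j=5: A[i]=36<=B[j]=37 take 36, i++
i=10 j=5: A[i]=37<=B[j]=37 take 37, i++
i=11 j=5: A[i]=38>B[j]=37 take 37, j++
i=11 j=6: B done, take A[i]=38, i++

[1, 2, 3, 10, 17, 18, 20, 21, 24, 32, 32, 33, 36, 37, 37, 38]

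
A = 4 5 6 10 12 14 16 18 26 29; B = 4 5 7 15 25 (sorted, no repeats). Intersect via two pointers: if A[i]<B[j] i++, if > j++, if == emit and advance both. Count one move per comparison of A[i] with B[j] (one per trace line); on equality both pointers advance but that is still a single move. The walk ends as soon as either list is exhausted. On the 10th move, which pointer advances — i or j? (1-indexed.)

i

i=1 j=1: 4==4 emit, i++,j++
i=2 j=2: 5==5 emit, i++,j++
i=3 j=3: 6<7, i++
i=4 j=3: 10>7, j++
i=4 j=4: 10<15, i++
i=5 j=4: 12<15, i++
i=6 j=4: 14<15, i++
i=7 j=4: 16>15, j++
i=7 j=5: 16<25, i++
i=8 j=5: 18<25, i++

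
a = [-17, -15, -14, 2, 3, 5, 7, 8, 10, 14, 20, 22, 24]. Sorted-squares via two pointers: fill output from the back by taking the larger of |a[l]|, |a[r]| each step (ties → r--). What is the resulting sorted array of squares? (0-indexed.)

[4, 9, 25, 49, 64, 100, 196, 196, 225, 289, 400, 484, 576]

l=0 r=12: |-17|<=|24| out[12]=576, r--
l=0 r=11: |-17|<=|22| out[11]=484, r--
l=0 r=10: |-17|<=|20| out[10]=400, r--
l=0 r=9: |-17|>|14| out[9]=289, l++
l=1 r=9: |-15|>|14| out[8]=225, l++
l=2 r=9: |-14|<=|14| out[7]=196, r--
l=2 r=8: |-14|>|10| out[6]=196, l++
l=3 r=8: |2|<=|10| out[5]=100, r--
l=3 r=7: |2|<=|8| out[4]=64, r--
l=3 r=6: |2|<=|7| out[3]=49, r--
l=3 r=5: |2|<=|5| out[2]=25, r--
l=3 r=4: |2|<=|3| out[1]=9, r--
l=3 r=3: |2|<=|2| out[0]=4, r--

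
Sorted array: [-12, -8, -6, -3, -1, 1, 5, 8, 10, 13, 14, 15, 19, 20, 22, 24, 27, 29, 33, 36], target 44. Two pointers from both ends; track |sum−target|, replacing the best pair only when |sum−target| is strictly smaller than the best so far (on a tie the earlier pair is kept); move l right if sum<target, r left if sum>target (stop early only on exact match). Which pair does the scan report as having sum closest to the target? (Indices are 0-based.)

[0,19] -12+36=24 d=20 * → l++
[1,19] -8+36=28 d=16 * → l++
[2,19] -6+36=30 d=14 * → l++
[3,19] -3+36=33 d=11 * → l++
[4,19] -1+36=35 d=9 * → l++
[5,19] 1+36=37 d=7 * → l++
[6,19] 5+36=41 d=3 * → l++
[7,19] 8+36=44 d=0 * → stop

pair (8, 36) with sum 44 (|Δ|=0)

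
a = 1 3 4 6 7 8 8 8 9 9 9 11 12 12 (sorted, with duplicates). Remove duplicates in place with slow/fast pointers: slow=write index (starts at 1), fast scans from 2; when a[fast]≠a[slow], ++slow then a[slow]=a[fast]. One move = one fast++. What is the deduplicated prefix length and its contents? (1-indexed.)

slow=1 fast=2: a[fast]=3≠a[slow]=1 write a[2]=3, slow++,fast++
slow=2 fast=3: a[fast]=4≠a[slow]=3 write a[3]=4, slow++,fast++
slow=3 fast=4: a[fast]=6≠a[slow]=4 write a[4]=6, slow++,fast++
slow=4 fast=5: a[fast]=7≠a[slow]=6 write a[5]=7, slow++,fast++
slow=5 fast=6: a[fast]=8≠a[slow]=7 write a[6]=8, slow++,fast++
slow=6 fast=7: a[fast]=8=a[slow] dup, fast++
slow=6 fast=8: a[fast]=8=a[slow] dup, fast++
slow=6 fast=9: a[fast]=9≠a[slow]=8 write a[7]=9, slow++,fast++
slow=7 fast=10: a[fast]=9=a[slow] dup, fast++
slow=7 fast=11: a[fast]=9=a[slow] dup, fast++
slow=7 fast=12: a[fast]=11≠a[slow]=9 write a[8]=11, slow++,fast++
slow=8 fast=13: a[fast]=12≠a[slow]=11 write a[9]=12, slow++,fast++
slow=9 fast=14: a[fast]=12=a[slow] dup, fast++

length 9; prefix = [1, 3, 4, 6, 7, 8, 9, 11, 12]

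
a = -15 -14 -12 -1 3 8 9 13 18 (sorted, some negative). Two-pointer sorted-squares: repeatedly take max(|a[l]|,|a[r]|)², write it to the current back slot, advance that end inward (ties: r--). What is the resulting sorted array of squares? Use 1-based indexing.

[1,9] |-15|<=|18| out[9]=324 → r--
[1,8] |-15|>|13| out[8]=225 → l++
[2,8] |-14|>|13| out[7]=196 → l++
[3,8] |-12|<=|13| out[6]=169 → r--
[3,7] |-12|>|9| out[5]=144 → l++
[4,7] |-1|<=|9| out[4]=81 → r--
[4,6] |-1|<=|8| out[3]=64 → r--
[4,5] |-1|<=|3| out[2]=9 → r--
[4,4] |-1|<=|-1| out[1]=1 → r--

[1, 9, 64, 81, 144, 169, 196, 225, 324]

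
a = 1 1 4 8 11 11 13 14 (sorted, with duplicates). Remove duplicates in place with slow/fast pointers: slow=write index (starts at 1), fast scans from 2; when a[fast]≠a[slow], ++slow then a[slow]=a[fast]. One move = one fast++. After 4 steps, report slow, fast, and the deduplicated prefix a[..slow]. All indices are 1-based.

slow=4, fast=6, prefix=[1, 4, 8, 11]

(s=1,f=2) a[fast]=1=a[slow] dup → fast++
(s=1,f=3) a[fast]=4≠a[slow]=1 write a[2]=4 → slow++,fast++
(s=2,f=4) a[fast]=8≠a[slow]=4 write a[3]=8 → slow++,fast++
(s=3,f=5) a[fast]=11≠a[slow]=8 write a[4]=11 → slow++,fast++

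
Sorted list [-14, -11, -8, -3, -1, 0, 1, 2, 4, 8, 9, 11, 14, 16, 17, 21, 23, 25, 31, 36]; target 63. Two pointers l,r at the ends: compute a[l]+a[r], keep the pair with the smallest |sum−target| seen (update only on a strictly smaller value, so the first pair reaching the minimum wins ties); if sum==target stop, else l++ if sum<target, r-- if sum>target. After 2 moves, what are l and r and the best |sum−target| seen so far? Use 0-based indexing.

l=2, r=19, best |Δ|=38

l=0 r=19: -14+36=22 d=41 *, l++
l=1 r=19: -11+36=25 d=38 *, l++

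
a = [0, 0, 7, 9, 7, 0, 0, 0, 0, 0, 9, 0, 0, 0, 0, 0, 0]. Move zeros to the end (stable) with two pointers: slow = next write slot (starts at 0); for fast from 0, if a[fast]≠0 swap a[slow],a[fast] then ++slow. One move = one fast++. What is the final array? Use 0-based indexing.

(s=0,f=0) a[fast]=0 → fast++
(s=0,f=1) a[fast]=0 → fast++
(s=0,f=2) a[fast]=7≠0 swap→a[0]=7 → slow++,fast++
(s=1,f=3) a[fast]=9≠0 swap→a[1]=9 → slow++,fast++
(s=2,f=4) a[fast]=7≠0 swap→a[2]=7 → slow++,fast++
(s=3,f=5) a[fast]=0 → fast++
(s=3,f=6) a[fast]=0 → fast++
(s=3,f=7) a[fast]=0 → fast++
(s=3,f=8) a[fast]=0 → fast++
(s=3,f=9) a[fast]=0 → fast++
(s=3,f=10) a[fast]=9≠0 swap→a[3]=9 → slow++,fast++
(s=4,f=11) a[fast]=0 → fast++
(s=4,f=12) a[fast]=0 → fast++
(s=4,f=13) a[fast]=0 → fast++
(s=4,f=14) a[fast]=0 → fast++
(s=4,f=15) a[fast]=0 → fast++
(s=4,f=16) a[fast]=0 → fast++

[7, 9, 7, 9, 0, 0, 0, 0, 0, 0, 0, 0, 0, 0, 0, 0, 0]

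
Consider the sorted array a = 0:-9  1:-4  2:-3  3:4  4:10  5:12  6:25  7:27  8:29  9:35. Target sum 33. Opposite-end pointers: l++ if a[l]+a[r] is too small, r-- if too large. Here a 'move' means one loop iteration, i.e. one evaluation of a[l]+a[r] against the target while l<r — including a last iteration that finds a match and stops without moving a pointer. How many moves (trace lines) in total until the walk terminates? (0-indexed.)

[0,9] -9+35=26 <33 → l++
[1,9] -4+35=31 <33 → l++
[2,9] -3+35=32 <33 → l++
[3,9] 4+35=39 >33 → r--
[3,8] 4+29=33 → found

5 moves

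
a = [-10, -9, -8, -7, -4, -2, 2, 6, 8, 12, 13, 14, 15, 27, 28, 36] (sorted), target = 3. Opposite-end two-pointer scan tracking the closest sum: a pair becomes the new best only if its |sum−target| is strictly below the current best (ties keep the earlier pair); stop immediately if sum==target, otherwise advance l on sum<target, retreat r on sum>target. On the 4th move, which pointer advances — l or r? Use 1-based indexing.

l=1 r=16: -10+36=26 d=23 *, r--
l=1 r=15: -10+28=18 d=15 *, r--
l=1 r=14: -10+27=17 d=14 *, r--
l=1 r=13: -10+15=5 d=2 *, r--

r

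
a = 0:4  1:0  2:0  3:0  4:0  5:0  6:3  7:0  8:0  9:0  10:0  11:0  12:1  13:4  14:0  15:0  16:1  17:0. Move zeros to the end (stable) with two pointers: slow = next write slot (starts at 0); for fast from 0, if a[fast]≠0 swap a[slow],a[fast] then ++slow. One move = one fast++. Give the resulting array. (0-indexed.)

[4, 3, 1, 4, 1, 0, 0, 0, 0, 0, 0, 0, 0, 0, 0, 0, 0, 0]

slow=0 fast=0: a[fast]=4≠0 swap→a[0]=4, slow++,fast++
slow=1 fast=1: a[fast]=0, fast++
slow=1 fast=2: a[fast]=0, fast++
slow=1 fast=3: a[fast]=0, fast++
slow=1 fast=4: a[fast]=0, fast++
slow=1 fast=5: a[fast]=0, fast++
slow=1 fast=6: a[fast]=3≠0 swap→a[1]=3, slow++,fast++
slow=2 fast=7: a[fast]=0, fast++
slow=2 fast=8: a[fast]=0, fast++
slow=2 fast=9: a[fast]=0, fast++
slow=2 fast=10: a[fast]=0, fast++
slow=2 fast=11: a[fast]=0, fast++
slow=2 fast=12: a[fast]=1≠0 swap→a[2]=1, slow++,fast++
slow=3 fast=13: a[fast]=4≠0 swap→a[3]=4, slow++,fast++
slow=4 fast=14: a[fast]=0, fast++
slow=4 fast=15: a[fast]=0, fast++
slow=4 fast=16: a[fast]=1≠0 swap→a[4]=1, slow++,fast++
slow=5 fast=17: a[fast]=0, fast++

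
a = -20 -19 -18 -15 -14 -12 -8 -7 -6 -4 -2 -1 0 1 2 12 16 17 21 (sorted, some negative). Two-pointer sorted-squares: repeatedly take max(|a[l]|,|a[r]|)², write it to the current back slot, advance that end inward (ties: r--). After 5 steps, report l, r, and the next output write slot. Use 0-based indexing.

l=3, r=16, next write slot=13

[0,18] |-20|<=|21| out[18]=441 → r--
[0,17] |-20|>|17| out[17]=400 → l++
[1,17] |-19|>|17| out[16]=361 → l++
[2,17] |-18|>|17| out[15]=324 → l++
[3,17] |-15|<=|17| out[14]=289 → r--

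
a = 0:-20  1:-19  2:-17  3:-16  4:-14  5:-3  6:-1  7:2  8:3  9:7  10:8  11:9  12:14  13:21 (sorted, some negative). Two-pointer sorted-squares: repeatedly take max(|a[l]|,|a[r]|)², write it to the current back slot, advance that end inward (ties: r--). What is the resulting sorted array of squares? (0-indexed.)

[1, 4, 9, 9, 49, 64, 81, 196, 196, 256, 289, 361, 400, 441]

[0,13] |-20|<=|21| out[13]=441 → r--
[0,12] |-20|>|14| out[12]=400 → l++
[1,12] |-19|>|14| out[11]=361 → l++
[2,12] |-17|>|14| out[10]=289 → l++
[3,12] |-16|>|14| out[9]=256 → l++
[4,12] |-14|<=|14| out[8]=196 → r--
[4,11] |-14|>|9| out[7]=196 → l++
[5,11] |-3|<=|9| out[6]=81 → r--
[5,10] |-3|<=|8| out[5]=64 → r--
[5,9] |-3|<=|7| out[4]=49 → r--
[5,8] |-3|<=|3| out[3]=9 → r--
[5,7] |-3|>|2| out[2]=9 → l++
[6,7] |-1|<=|2| out[1]=4 → r--
[6,6] |-1|<=|-1| out[0]=1 → r--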